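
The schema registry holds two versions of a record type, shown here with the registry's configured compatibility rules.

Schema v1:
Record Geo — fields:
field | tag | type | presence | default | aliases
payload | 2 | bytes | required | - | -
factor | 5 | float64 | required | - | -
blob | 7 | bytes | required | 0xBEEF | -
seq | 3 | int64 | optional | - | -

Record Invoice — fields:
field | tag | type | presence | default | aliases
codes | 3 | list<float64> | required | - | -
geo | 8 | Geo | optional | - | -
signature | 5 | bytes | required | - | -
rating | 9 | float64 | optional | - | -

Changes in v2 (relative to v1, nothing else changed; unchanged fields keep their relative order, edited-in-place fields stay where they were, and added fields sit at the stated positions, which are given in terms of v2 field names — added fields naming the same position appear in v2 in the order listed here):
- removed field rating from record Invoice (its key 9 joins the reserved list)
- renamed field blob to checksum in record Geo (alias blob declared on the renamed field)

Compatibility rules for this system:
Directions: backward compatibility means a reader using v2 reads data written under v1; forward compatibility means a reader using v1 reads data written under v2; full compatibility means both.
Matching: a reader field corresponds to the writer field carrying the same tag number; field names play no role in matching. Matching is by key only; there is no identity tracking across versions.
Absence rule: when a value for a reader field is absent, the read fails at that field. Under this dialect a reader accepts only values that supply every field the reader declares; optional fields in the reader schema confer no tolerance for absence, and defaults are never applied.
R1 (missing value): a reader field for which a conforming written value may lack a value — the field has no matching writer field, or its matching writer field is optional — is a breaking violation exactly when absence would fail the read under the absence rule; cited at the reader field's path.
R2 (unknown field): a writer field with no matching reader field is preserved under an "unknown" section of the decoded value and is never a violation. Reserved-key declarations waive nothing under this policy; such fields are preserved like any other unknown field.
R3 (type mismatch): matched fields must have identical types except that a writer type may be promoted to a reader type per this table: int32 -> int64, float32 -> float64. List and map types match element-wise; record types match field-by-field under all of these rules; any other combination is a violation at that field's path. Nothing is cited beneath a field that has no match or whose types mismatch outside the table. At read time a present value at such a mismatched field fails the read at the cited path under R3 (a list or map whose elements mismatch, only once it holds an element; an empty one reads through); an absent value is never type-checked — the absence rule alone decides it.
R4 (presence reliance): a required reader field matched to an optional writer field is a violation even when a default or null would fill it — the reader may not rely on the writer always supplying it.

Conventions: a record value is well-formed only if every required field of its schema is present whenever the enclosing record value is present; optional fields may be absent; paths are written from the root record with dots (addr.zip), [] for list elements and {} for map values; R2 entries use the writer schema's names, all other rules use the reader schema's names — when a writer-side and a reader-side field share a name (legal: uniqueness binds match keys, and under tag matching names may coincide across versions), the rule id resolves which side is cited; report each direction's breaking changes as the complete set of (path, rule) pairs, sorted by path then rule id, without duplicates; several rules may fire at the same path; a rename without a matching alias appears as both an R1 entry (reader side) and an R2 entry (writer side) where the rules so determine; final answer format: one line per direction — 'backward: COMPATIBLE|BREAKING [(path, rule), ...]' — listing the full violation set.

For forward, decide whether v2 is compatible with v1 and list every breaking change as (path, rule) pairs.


forward: BREAKING [(geo, R1), (geo.seq, R1), (rating, R1)]

arrows below run writer -> reader for Invoice
forward for Invoice (reader v1, writer v2):
  codes: list<float64> -> list<float64>, writer required; from codes
  geo: Geo -> Geo, writer optional; from geo
  signature: bytes -> bytes, writer required; from signature
  no writer field matches reader rating
  geo.payload: bytes -> bytes, writer required; from geo.payload
  geo.factor: float64 -> float64, writer required; from geo.factor
  geo.blob: bytes -> bytes, writer required; from geo.checksum
  geo.seq: int64 -> int64, writer optional; from geo.seq
  breaking: (geo, R1)
  breaking: (geo.seq, R1)
  breaking: (rating, R1)
  => forward verdict for Invoice: BREAKING, 3 violation(s)
checking off the Invoice differences that do not matter here:
  removed field rating from record Invoice (its key 9 joins the reserved list) -> affects backward compatibility only, which is not asked
  renamed field blob to checksum in record Geo (alias blob declared on the renamed field) -> no rule fires on it in Invoice's dialect; the asked verdict holds


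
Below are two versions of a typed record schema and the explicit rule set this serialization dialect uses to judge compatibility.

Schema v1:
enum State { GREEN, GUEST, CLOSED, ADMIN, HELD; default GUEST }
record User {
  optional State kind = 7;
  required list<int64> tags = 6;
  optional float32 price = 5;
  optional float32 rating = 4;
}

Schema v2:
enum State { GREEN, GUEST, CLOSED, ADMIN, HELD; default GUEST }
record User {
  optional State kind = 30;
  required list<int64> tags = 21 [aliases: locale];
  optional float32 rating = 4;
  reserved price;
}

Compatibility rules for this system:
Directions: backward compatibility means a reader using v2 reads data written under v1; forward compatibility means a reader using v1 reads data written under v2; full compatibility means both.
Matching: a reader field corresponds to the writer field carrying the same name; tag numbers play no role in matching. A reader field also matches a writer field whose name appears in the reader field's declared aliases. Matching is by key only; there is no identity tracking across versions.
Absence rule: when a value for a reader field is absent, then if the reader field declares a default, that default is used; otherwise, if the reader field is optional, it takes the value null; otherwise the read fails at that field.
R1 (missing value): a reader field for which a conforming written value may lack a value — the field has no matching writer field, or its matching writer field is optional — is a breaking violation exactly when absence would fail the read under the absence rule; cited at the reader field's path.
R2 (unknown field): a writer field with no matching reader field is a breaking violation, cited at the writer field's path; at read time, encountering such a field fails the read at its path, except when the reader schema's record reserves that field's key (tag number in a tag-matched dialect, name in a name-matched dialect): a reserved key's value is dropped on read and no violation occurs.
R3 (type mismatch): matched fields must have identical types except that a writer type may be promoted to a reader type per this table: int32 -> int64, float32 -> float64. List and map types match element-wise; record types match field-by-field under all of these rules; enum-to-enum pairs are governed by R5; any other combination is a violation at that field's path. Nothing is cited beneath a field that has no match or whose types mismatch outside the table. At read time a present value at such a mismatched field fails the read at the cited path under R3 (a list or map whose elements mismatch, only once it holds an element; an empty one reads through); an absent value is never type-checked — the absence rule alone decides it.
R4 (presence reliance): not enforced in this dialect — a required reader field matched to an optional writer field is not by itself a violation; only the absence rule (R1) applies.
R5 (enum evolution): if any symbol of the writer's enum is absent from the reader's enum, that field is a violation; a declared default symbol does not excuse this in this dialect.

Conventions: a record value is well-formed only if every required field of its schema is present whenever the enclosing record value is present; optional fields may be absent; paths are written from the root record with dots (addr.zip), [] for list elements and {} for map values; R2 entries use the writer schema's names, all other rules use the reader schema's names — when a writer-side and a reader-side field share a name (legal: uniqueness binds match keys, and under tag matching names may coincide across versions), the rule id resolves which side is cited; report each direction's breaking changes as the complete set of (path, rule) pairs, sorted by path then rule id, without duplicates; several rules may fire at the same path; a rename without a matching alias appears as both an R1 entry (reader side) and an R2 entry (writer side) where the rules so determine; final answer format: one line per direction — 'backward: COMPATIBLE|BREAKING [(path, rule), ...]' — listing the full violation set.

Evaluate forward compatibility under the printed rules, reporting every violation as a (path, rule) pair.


in User below, arrows point writer -> reader
forward for User (reader v1, writer v2):
  kind: paired with writer kind (State -> State; writer optional)
  tags: paired with writer tags (list<int64> -> list<int64>; writer required)
  price has no writer counterpart
  rating: paired with writer rating (float32 -> float32; writer optional)
  => forward: COMPATIBLE
the other User changes do not affect what is asked:
  field tags in record User: tag 6 changed to 21 -> no rule fires on it in User's dialect; the asked verdict holds
  removed field price from record User (its key "price" joins the reserved list) -> no rule fires on it in User's dialect; the asked verdict holds
  field kind in record User: tag 7 changed to 30 -> no rule fires on it in User's dialect; the asked verdict holds

forward: COMPATIBLE []


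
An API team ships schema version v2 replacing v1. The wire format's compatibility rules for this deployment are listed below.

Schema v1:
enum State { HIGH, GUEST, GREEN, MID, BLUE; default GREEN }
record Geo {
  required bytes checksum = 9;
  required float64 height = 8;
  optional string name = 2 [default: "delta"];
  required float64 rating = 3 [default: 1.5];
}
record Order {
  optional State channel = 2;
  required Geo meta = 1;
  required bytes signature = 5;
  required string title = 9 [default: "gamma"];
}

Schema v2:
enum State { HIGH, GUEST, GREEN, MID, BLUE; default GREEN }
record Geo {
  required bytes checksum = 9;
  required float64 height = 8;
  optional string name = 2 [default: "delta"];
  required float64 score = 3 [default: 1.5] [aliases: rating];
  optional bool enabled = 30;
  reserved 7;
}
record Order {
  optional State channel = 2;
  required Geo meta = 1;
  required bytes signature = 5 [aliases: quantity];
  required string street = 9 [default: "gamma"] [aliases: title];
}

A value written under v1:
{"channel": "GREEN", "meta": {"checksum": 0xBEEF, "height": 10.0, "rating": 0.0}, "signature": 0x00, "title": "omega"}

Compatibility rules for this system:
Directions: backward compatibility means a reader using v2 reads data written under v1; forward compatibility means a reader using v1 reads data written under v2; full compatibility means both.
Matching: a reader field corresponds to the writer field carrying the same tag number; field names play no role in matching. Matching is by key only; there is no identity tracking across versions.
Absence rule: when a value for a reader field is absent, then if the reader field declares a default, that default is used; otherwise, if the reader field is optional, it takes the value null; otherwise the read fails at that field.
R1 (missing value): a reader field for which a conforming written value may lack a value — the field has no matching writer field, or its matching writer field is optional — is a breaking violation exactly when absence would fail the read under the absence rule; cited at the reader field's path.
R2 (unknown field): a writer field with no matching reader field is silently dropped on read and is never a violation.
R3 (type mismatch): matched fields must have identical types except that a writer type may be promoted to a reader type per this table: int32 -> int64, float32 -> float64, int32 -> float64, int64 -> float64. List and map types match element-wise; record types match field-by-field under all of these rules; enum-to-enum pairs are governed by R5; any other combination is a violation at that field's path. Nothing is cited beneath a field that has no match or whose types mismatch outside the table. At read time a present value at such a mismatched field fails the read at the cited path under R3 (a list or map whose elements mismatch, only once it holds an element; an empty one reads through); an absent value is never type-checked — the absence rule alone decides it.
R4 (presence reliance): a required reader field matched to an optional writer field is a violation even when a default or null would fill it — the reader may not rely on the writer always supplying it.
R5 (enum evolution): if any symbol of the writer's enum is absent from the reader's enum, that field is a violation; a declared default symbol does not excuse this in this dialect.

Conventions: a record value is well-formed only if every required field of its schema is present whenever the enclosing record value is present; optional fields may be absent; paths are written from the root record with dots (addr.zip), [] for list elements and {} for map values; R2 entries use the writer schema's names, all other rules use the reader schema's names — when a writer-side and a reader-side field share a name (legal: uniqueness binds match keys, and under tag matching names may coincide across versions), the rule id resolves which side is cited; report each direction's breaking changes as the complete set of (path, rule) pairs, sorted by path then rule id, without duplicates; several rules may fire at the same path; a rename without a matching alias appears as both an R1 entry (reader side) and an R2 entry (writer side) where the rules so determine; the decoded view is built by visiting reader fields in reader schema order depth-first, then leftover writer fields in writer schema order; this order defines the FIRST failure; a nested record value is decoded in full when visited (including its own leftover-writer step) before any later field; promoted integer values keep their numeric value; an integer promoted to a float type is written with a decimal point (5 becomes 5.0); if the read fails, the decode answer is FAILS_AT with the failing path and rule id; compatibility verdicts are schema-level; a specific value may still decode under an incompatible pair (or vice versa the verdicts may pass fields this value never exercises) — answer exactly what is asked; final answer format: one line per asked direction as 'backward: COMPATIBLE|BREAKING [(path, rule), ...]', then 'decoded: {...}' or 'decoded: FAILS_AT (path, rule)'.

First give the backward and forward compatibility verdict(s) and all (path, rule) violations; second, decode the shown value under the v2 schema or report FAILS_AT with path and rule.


each type pair in Order: writer, then reader
backward pass over Order, reader schema v2, writer schema v1:
  channel: State -> State, writer optional; from channel
  meta: Geo -> Geo, writer required; from meta
  signature: bytes -> bytes, writer required; from signature
  street: string -> string, writer required; from title
  meta.checksum: bytes -> bytes, writer required; from meta.checksum
  meta.height: float64 -> float64, writer required; from meta.height
  meta.name: string -> string, writer optional; from meta.name
  meta.score: float64 -> float64, writer required; from meta.rating
  no writer field matches reader meta.enabled
  nothing fires on Order: backward is COMPATIBLE
forward pass over Order, reader schema v1, writer schema v2:
  channel: State -> State, writer optional; from channel
  meta: Geo -> Geo, writer required; from meta
  signature: bytes -> bytes, writer required; from signature
  title: string -> string, writer required; from street
  meta.checksum: bytes -> bytes, writer required; from meta.checksum
  meta.height: float64 -> float64, writer required; from meta.height
  meta.name: string -> string, writer optional; from meta.name
  meta.rating: float64 -> float64, writer required; from meta.score
  leftover writer field: meta.enabled
  nothing fires on Order: forward is COMPATIBLE
decode (reader v2):
  channel := "GREEN"
  meta.checksum := 0xBEEF
  meta.height := 10.0
  meta.name := "delta" (no value, default fills)
  meta.score := 0.0 (from writer rating)
  meta.enabled := null (not supplied -> null)
  signature := 0x00
  street := "omega" (from writer title)
  => decoded: {"channel": "GREEN", "meta": {"checksum": 0xBEEF, "height": 10.0, "name": "delta", "score": 0.0, "enabled": null}, "signature": 0x00, "street": "omega"}

backward: COMPATIBLE []; forward: COMPATIBLE []; decoded: {"channel": "GREEN", "meta": {"checksum": 0xBEEF, "height": 10.0, "name": "delta", "score": 0.0, "enabled": null}, "signature": 0x00, "street": "omega"}


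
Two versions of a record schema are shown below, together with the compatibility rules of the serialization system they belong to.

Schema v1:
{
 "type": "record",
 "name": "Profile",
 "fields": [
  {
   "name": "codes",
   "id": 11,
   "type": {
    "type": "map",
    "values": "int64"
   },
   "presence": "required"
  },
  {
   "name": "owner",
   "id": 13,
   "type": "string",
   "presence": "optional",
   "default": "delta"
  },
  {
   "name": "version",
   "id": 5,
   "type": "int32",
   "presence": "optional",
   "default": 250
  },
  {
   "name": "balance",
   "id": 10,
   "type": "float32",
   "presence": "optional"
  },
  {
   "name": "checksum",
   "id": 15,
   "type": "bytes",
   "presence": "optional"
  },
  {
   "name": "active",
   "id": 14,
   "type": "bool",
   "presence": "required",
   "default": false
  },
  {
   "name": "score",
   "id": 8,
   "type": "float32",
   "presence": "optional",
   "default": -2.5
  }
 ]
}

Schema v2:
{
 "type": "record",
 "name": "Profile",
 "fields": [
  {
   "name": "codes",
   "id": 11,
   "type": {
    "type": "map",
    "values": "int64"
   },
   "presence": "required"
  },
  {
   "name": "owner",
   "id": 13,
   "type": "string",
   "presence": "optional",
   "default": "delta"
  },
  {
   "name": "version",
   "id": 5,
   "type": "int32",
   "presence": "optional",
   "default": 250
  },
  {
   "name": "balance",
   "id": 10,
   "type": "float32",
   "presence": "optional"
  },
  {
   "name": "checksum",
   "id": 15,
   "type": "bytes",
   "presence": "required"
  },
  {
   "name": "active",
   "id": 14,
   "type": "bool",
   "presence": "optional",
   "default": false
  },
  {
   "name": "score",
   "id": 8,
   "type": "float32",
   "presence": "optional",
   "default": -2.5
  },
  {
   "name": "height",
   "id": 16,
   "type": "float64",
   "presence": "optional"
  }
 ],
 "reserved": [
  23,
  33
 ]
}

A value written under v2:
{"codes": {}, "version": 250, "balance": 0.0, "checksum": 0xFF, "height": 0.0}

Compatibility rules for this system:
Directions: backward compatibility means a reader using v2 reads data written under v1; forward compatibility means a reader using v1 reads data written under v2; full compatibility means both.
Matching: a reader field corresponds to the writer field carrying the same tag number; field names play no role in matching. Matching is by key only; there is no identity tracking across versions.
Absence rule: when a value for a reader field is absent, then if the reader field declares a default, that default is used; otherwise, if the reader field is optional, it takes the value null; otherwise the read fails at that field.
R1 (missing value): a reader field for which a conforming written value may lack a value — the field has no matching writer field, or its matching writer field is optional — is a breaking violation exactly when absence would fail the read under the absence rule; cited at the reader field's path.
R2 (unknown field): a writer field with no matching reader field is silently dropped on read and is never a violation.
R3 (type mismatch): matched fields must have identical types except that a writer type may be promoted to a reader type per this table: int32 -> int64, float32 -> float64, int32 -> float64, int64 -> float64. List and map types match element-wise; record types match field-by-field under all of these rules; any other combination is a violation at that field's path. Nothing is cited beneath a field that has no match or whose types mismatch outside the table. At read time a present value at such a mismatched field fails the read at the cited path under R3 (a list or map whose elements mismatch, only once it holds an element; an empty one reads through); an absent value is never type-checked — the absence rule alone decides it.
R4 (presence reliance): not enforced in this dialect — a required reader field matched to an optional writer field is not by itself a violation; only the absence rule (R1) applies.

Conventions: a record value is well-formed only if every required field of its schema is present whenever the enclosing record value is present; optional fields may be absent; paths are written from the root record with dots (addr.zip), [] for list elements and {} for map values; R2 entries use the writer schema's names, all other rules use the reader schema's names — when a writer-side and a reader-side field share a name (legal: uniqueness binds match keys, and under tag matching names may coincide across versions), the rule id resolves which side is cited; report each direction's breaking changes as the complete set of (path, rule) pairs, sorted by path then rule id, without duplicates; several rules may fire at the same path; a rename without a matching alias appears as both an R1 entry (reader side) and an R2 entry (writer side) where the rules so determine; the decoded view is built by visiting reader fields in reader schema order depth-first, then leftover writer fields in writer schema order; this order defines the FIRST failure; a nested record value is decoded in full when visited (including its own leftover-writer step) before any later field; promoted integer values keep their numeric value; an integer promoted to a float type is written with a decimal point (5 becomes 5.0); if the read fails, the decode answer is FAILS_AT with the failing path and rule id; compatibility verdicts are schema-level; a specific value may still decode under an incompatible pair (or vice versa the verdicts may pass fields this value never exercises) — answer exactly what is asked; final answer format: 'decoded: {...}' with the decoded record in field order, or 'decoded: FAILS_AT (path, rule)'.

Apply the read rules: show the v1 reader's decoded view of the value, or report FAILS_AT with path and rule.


in Profile below, arrows point writer -> reader
migrating the Profile value to v1:
  codes := {}
  owner := "delta" (absent -> default)
  version := 250
  balance := 0.0
  checksum := 0xFF
  active := false (absent -> default)
  score := -2.5 (absent -> default)
  writer height: unknown -> dropped
  => decoded: {"codes": {}, "owner": "delta", "version": 250, "balance": 0.0, "checksum": 0xFF, "active": false, "score": -2.5}
the other Profile changes do not affect what is asked:
  added field height to record Profile: optional float64, tag 16 (in v2 it sits last) -> no rule fires on it and the decoded Profile view is identical with or without it
  field checksum in record Profile: optional changed to required -> a verdict-level change on Profile — the shown value reads the same
  field active in record Profile: required changed to optional -> no rule fires on it and the decoded Profile view is identical with or without it

decoded: {"codes": {}, "owner": "delta", "version": 250, "balance": 0.0, "checksum": 0xFF, "active": false, "score": -2.5}


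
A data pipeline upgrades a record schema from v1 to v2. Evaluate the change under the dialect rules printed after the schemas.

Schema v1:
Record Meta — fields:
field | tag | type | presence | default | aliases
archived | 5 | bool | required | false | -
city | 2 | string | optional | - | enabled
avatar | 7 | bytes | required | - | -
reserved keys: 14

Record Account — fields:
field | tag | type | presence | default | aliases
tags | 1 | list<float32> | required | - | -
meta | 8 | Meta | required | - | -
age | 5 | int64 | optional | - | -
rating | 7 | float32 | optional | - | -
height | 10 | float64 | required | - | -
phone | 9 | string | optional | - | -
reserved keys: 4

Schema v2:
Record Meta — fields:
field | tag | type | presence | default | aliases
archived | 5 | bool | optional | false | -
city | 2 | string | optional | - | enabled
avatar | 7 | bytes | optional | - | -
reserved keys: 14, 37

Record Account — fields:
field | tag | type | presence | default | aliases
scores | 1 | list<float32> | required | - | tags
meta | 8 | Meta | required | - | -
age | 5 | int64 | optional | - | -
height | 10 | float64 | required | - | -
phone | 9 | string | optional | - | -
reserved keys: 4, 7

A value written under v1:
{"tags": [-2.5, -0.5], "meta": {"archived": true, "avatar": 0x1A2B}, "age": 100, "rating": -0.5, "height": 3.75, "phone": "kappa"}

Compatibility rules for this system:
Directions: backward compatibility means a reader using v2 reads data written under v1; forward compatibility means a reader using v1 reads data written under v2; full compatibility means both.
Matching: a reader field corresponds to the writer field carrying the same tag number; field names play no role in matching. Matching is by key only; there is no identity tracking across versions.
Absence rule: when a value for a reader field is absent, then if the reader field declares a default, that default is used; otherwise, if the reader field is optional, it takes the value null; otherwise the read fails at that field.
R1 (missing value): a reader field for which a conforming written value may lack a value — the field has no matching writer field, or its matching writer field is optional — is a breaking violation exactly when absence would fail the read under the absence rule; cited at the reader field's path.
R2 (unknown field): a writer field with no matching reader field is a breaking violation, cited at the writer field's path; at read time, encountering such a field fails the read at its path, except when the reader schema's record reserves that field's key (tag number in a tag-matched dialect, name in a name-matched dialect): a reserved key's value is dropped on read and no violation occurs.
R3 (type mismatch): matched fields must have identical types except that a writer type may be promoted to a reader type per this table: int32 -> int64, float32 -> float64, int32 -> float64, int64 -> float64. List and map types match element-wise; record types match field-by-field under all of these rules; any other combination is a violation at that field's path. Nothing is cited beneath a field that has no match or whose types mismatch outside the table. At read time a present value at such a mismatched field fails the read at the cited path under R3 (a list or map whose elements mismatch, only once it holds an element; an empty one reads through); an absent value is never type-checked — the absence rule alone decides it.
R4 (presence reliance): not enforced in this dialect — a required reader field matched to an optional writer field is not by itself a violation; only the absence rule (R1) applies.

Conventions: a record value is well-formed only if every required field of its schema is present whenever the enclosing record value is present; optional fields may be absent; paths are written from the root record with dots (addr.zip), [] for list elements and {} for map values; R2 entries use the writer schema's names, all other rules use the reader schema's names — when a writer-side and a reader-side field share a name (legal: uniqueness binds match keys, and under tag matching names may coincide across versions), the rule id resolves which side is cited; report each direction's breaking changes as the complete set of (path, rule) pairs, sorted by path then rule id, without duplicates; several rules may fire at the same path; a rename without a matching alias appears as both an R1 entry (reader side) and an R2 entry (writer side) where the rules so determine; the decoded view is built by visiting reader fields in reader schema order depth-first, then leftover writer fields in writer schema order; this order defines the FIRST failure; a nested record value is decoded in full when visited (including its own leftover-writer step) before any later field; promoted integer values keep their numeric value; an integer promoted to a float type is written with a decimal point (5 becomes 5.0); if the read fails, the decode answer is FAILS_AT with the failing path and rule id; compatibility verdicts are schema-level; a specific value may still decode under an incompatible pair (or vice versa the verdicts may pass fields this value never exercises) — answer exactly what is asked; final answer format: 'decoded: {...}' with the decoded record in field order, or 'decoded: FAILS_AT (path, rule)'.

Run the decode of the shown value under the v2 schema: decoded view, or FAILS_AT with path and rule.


each type pair in Account: writer, then reader
decoding the Account value with the v2 reader:
  scores := [-2.5, -0.5] (from writer tags)
  meta.archived := true
  meta.city := null (absent, optional -> null)
  meta.avatar := 0x1A2B
  age := 100
  height := 3.75
  phone := "kappa"
  writer rating: reserved -> dropped
  => decoded: {"scores": [-2.5, -0.5], "meta": {"archived": true, "city": null, "avatar": 0x1A2B}, "age": 100, "height": 3.75, "phone": "kappa"}
remaining Account differences; none change what is asked:
  field avatar in record Meta: required changed to optional -> a verdict-level change on Account — the shown value reads the same
  field archived in record Meta: required changed to optional -> fires no rule on Account under this dialect and leaves the result unchanged

decoded: {"scores": [-2.5, -0.5], "meta": {"archived": true, "city": null, "avatar": 0x1A2B}, "age": 100, "height": 3.75, "phone": "kappa"}


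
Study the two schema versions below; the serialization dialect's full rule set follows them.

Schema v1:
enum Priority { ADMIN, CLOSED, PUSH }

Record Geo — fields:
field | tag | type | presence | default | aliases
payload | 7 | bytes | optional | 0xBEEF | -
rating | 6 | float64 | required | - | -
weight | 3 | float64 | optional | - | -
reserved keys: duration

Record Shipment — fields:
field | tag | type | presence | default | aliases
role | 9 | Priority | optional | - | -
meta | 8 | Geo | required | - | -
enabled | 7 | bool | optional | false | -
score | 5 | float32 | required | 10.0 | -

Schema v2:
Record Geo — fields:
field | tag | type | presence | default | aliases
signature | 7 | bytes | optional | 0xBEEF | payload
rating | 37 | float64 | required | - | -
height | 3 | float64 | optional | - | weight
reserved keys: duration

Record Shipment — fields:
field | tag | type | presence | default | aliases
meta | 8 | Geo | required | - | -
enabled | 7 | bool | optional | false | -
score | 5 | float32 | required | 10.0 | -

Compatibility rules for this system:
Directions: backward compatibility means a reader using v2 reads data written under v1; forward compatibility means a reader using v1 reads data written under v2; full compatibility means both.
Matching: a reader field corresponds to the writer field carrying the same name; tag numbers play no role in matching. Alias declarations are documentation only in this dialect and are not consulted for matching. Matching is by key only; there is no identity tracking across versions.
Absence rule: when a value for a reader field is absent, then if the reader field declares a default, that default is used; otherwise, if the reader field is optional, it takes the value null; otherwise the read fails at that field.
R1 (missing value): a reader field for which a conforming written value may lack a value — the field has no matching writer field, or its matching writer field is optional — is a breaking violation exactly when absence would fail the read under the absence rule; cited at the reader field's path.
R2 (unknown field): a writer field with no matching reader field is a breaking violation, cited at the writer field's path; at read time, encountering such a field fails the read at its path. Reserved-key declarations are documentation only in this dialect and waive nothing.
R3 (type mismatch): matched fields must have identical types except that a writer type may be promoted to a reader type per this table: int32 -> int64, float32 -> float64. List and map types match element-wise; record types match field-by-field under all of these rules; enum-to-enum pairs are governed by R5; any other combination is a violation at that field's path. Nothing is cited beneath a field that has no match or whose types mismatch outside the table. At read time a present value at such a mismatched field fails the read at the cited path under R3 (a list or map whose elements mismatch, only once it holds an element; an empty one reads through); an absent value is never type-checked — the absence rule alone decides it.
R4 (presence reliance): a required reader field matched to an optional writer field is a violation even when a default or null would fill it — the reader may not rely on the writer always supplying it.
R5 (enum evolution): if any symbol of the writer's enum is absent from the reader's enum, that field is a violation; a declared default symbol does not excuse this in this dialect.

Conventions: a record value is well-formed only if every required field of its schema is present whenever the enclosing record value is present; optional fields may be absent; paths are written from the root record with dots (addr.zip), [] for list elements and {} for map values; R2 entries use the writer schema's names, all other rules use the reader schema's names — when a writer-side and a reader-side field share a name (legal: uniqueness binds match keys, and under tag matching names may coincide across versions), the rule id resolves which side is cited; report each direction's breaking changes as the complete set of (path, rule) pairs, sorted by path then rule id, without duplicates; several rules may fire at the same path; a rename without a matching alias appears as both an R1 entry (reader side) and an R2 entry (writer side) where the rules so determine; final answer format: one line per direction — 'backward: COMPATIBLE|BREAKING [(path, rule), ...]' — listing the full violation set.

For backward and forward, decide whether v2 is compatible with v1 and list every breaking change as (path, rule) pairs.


in Shipment below, arrows point writer -> reader
checking backward for Shipment: reader v2 against writer v1:
  meta: paired with writer meta (Geo -> Geo; writer required)
  enabled: paired with writer enabled (bool -> bool; writer optional)
  score: paired with writer score (float32 -> float32; writer required)
  writer field role has no reader counterpart
  no writer field matches reader meta.signature
  meta.rating: paired with writer meta.rating (float64 -> float64; writer required)
  no writer field matches reader meta.height
  writer field meta.payload has no reader counterpart
  writer field meta.weight has no reader counterpart
  violation R2 at meta.payload
  violation R2 at meta.weight
  violation R2 at role
  => backward: BREAKING (3)
checking forward for Shipment: reader v1 against writer v2:
  no writer field matches reader role
  meta: paired with writer meta (Geo -> Geo; writer required)
  enabled: paired with writer enabled (bool -> bool; writer optional)
  score: paired with writer score (float32 -> float32; writer required)
  no writer field matches reader meta.payload
  meta.rating: paired with writer meta.rating (float64 -> float64; writer required)
  no writer field matches reader meta.weight
  writer field meta.signature has no reader counterpart
  writer field meta.height has no reader counterpart
  violation R2 at meta.height
  violation R2 at meta.signature
  => forward: BREAKING (2)

backward: BREAKING [(meta.payload, R2), (meta.weight, R2), (role, R2)]; forward: BREAKING [(meta.height, R2), (meta.signature, R2)]


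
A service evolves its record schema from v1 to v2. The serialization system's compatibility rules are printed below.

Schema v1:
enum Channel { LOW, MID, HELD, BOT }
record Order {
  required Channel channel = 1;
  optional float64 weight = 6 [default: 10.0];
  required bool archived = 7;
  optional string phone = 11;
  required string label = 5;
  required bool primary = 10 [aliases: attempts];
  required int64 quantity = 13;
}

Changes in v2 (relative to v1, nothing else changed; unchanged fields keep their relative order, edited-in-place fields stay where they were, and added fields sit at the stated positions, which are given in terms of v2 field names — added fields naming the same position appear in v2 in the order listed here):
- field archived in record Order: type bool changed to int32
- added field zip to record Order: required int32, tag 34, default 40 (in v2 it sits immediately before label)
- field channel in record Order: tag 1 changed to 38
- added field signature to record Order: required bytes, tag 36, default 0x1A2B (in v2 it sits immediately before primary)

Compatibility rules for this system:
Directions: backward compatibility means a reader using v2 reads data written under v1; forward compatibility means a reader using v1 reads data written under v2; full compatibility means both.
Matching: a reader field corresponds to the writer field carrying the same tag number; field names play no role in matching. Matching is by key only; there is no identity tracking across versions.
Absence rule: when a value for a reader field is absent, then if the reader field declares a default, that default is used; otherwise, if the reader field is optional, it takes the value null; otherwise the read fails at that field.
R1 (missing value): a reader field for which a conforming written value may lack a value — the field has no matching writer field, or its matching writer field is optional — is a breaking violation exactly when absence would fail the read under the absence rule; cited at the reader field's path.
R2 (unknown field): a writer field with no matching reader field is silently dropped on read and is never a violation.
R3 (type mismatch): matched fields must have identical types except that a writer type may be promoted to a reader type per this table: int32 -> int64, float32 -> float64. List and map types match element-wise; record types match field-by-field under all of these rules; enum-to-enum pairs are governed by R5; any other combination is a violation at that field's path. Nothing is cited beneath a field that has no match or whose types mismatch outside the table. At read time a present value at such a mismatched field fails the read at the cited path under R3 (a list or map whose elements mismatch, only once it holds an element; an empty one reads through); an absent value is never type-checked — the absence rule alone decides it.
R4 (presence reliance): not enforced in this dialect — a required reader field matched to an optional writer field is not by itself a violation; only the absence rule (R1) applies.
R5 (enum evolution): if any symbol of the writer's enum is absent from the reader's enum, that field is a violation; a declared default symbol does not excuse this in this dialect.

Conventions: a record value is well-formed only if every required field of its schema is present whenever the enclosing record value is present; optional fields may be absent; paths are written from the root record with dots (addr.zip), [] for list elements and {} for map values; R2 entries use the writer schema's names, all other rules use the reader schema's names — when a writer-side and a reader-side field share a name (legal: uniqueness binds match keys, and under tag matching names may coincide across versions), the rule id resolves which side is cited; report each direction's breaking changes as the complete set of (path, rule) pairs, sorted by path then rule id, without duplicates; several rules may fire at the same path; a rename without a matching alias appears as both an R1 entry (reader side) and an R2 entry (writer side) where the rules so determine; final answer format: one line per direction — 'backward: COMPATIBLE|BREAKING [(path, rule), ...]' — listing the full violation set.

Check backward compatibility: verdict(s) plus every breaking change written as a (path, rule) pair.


backward: BREAKING [(archived, R3), (channel, R1)]

each type pair in Order: writer, then reader
backward pass over Order, reader schema v2, writer schema v1:
  channel: no writer match
  weight: paired with writer weight (float64 -> float64; writer optional)
  archived: paired with writer archived (bool -> int32; writer required)
  phone: paired with writer phone (string -> string; writer optional)
  zip: no writer match
  label: paired with writer label (string -> string; writer required)
  signature: no writer match
  primary: paired with writer primary (bool -> bool; writer required)
  quantity: paired with writer quantity (int64 -> int64; writer required)
  leftover writer field: channel
  R3 fires at archived
  R1 fires at channel
  => backward: BREAKING (2)
checking off the Order differences that do not matter here:
  added field zip to record Order: required int32, tag 34, default 40 (in v2 it sits immediately before label) -> fires no rule on Order, leaving the asked answer as it is
  added field signature to record Order: required bytes, tag 36, default 0x1A2B (in v2 it sits immediately before primary) -> fires no rule on Order, leaving the asked answer as it is
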